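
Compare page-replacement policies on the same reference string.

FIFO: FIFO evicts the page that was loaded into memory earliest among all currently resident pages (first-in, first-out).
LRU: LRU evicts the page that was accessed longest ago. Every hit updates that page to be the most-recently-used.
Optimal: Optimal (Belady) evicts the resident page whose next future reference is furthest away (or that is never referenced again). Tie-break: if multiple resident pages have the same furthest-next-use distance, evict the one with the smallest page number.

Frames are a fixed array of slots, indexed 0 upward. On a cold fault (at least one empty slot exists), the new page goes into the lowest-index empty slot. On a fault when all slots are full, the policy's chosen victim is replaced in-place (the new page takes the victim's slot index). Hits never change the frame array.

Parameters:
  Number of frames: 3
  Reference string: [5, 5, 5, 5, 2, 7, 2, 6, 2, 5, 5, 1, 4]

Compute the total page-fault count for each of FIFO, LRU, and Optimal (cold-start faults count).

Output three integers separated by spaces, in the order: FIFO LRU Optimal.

Answer: 7 7 6

Derivation:
--- FIFO ---
  step 0: ref 5 -> FAULT, frames=[5,-,-] (faults so far: 1)
  step 1: ref 5 -> HIT, frames=[5,-,-] (faults so far: 1)
  step 2: ref 5 -> HIT, frames=[5,-,-] (faults so far: 1)
  step 3: ref 5 -> HIT, frames=[5,-,-] (faults so far: 1)
  step 4: ref 2 -> FAULT, frames=[5,2,-] (faults so far: 2)
  step 5: ref 7 -> FAULT, frames=[5,2,7] (faults so far: 3)
  step 6: ref 2 -> HIT, frames=[5,2,7] (faults so far: 3)
  step 7: ref 6 -> FAULT, evict 5, frames=[6,2,7] (faults so far: 4)
  step 8: ref 2 -> HIT, frames=[6,2,7] (faults so far: 4)
  step 9: ref 5 -> FAULT, evict 2, frames=[6,5,7] (faults so far: 5)
  step 10: ref 5 -> HIT, frames=[6,5,7] (faults so far: 5)
  step 11: ref 1 -> FAULT, evict 7, frames=[6,5,1] (faults so far: 6)
  step 12: ref 4 -> FAULT, evict 6, frames=[4,5,1] (faults so far: 7)
  FIFO total faults: 7
--- LRU ---
  step 0: ref 5 -> FAULT, frames=[5,-,-] (faults so far: 1)
  step 1: ref 5 -> HIT, frames=[5,-,-] (faults so far: 1)
  step 2: ref 5 -> HIT, frames=[5,-,-] (faults so far: 1)
  step 3: ref 5 -> HIT, frames=[5,-,-] (faults so far: 1)
  step 4: ref 2 -> FAULT, frames=[5,2,-] (faults so far: 2)
  step 5: ref 7 -> FAULT, frames=[5,2,7] (faults so far: 3)
  step 6: ref 2 -> HIT, frames=[5,2,7] (faults so far: 3)
  step 7: ref 6 -> FAULT, evict 5, frames=[6,2,7] (faults so far: 4)
  step 8: ref 2 -> HIT, frames=[6,2,7] (faults so far: 4)
  step 9: ref 5 -> FAULT, evict 7, frames=[6,2,5] (faults so far: 5)
  step 10: ref 5 -> HIT, frames=[6,2,5] (faults so far: 5)
  step 11: ref 1 -> FAULT, evict 6, frames=[1,2,5] (faults so far: 6)
  step 12: ref 4 -> FAULT, evict 2, frames=[1,4,5] (faults so far: 7)
  LRU total faults: 7
--- Optimal ---
  step 0: ref 5 -> FAULT, frames=[5,-,-] (faults so far: 1)
  step 1: ref 5 -> HIT, frames=[5,-,-] (faults so far: 1)
  step 2: ref 5 -> HIT, frames=[5,-,-] (faults so far: 1)
  step 3: ref 5 -> HIT, frames=[5,-,-] (faults so far: 1)
  step 4: ref 2 -> FAULT, frames=[5,2,-] (faults so far: 2)
  step 5: ref 7 -> FAULT, frames=[5,2,7] (faults so far: 3)
  step 6: ref 2 -> HIT, frames=[5,2,7] (faults so far: 3)
  step 7: ref 6 -> FAULT, evict 7, frames=[5,2,6] (faults so far: 4)
  step 8: ref 2 -> HIT, frames=[5,2,6] (faults so far: 4)
  step 9: ref 5 -> HIT, frames=[5,2,6] (faults so far: 4)
  step 10: ref 5 -> HIT, frames=[5,2,6] (faults so far: 4)
  step 11: ref 1 -> FAULT, evict 2, frames=[5,1,6] (faults so far: 5)
  step 12: ref 4 -> FAULT, evict 1, frames=[5,4,6] (faults so far: 6)
  Optimal total faults: 6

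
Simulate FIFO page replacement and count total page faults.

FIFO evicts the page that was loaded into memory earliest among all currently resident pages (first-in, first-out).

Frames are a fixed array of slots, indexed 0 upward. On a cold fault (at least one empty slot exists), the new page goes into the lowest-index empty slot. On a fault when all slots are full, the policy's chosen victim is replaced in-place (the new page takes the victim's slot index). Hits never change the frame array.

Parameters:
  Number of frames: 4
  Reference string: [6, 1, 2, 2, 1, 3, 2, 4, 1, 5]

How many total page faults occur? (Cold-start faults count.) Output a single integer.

Step 0: ref 6 → FAULT, frames=[6,-,-,-]
Step 1: ref 1 → FAULT, frames=[6,1,-,-]
Step 2: ref 2 → FAULT, frames=[6,1,2,-]
Step 3: ref 2 → HIT, frames=[6,1,2,-]
Step 4: ref 1 → HIT, frames=[6,1,2,-]
Step 5: ref 3 → FAULT, frames=[6,1,2,3]
Step 6: ref 2 → HIT, frames=[6,1,2,3]
Step 7: ref 4 → FAULT (evict 6), frames=[4,1,2,3]
Step 8: ref 1 → HIT, frames=[4,1,2,3]
Step 9: ref 5 → FAULT (evict 1), frames=[4,5,2,3]
Total faults: 6

Answer: 6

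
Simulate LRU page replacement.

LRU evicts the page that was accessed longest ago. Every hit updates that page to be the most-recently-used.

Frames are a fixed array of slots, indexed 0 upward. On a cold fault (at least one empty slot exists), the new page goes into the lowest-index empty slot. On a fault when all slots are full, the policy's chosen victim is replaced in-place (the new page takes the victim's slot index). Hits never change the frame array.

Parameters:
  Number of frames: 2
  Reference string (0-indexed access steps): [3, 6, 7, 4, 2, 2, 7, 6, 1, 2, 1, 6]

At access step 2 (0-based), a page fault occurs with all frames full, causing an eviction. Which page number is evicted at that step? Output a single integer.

Step 0: ref 3 -> FAULT, frames=[3,-]
Step 1: ref 6 -> FAULT, frames=[3,6]
Step 2: ref 7 -> FAULT, evict 3, frames=[7,6]
At step 2: evicted page 3

Answer: 3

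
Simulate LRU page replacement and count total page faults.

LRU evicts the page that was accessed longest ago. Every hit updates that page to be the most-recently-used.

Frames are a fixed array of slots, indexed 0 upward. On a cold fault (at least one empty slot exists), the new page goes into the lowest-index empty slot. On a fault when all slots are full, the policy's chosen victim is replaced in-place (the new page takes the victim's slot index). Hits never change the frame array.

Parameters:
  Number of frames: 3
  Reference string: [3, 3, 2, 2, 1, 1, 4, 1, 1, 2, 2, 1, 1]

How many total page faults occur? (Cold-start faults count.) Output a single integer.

Answer: 4

Derivation:
Step 0: ref 3 → FAULT, frames=[3,-,-]
Step 1: ref 3 → HIT, frames=[3,-,-]
Step 2: ref 2 → FAULT, frames=[3,2,-]
Step 3: ref 2 → HIT, frames=[3,2,-]
Step 4: ref 1 → FAULT, frames=[3,2,1]
Step 5: ref 1 → HIT, frames=[3,2,1]
Step 6: ref 4 → FAULT (evict 3), frames=[4,2,1]
Step 7: ref 1 → HIT, frames=[4,2,1]
Step 8: ref 1 → HIT, frames=[4,2,1]
Step 9: ref 2 → HIT, frames=[4,2,1]
Step 10: ref 2 → HIT, frames=[4,2,1]
Step 11: ref 1 → HIT, frames=[4,2,1]
Step 12: ref 1 → HIT, frames=[4,2,1]
Total faults: 4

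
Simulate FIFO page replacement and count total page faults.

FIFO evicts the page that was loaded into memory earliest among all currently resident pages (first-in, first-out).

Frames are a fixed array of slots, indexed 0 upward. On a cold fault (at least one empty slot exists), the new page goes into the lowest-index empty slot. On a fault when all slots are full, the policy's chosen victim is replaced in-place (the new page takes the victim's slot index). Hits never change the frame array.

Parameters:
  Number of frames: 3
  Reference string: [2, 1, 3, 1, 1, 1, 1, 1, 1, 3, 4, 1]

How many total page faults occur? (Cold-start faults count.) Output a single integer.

Step 0: ref 2 → FAULT, frames=[2,-,-]
Step 1: ref 1 → FAULT, frames=[2,1,-]
Step 2: ref 3 → FAULT, frames=[2,1,3]
Step 3: ref 1 → HIT, frames=[2,1,3]
Step 4: ref 1 → HIT, frames=[2,1,3]
Step 5: ref 1 → HIT, frames=[2,1,3]
Step 6: ref 1 → HIT, frames=[2,1,3]
Step 7: ref 1 → HIT, frames=[2,1,3]
Step 8: ref 1 → HIT, frames=[2,1,3]
Step 9: ref 3 → HIT, frames=[2,1,3]
Step 10: ref 4 → FAULT (evict 2), frames=[4,1,3]
Step 11: ref 1 → HIT, frames=[4,1,3]
Total faults: 4

Answer: 4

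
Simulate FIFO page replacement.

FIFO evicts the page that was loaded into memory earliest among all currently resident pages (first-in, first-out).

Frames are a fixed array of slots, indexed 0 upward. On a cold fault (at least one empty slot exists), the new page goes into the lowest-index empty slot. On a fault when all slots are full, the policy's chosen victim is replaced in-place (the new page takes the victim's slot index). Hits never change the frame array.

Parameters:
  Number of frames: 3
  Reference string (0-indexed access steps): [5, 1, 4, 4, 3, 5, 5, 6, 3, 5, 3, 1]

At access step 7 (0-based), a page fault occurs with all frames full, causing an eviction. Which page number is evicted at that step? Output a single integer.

Step 0: ref 5 -> FAULT, frames=[5,-,-]
Step 1: ref 1 -> FAULT, frames=[5,1,-]
Step 2: ref 4 -> FAULT, frames=[5,1,4]
Step 3: ref 4 -> HIT, frames=[5,1,4]
Step 4: ref 3 -> FAULT, evict 5, frames=[3,1,4]
Step 5: ref 5 -> FAULT, evict 1, frames=[3,5,4]
Step 6: ref 5 -> HIT, frames=[3,5,4]
Step 7: ref 6 -> FAULT, evict 4, frames=[3,5,6]
At step 7: evicted page 4

Answer: 4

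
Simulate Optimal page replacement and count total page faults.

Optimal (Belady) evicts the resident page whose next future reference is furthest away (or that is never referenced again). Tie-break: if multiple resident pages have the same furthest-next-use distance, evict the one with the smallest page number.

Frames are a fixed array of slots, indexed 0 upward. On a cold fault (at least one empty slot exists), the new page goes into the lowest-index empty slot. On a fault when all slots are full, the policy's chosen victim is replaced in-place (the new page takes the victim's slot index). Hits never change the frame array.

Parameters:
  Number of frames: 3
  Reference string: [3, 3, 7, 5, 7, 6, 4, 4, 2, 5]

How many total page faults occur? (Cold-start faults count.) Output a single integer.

Answer: 6

Derivation:
Step 0: ref 3 → FAULT, frames=[3,-,-]
Step 1: ref 3 → HIT, frames=[3,-,-]
Step 2: ref 7 → FAULT, frames=[3,7,-]
Step 3: ref 5 → FAULT, frames=[3,7,5]
Step 4: ref 7 → HIT, frames=[3,7,5]
Step 5: ref 6 → FAULT (evict 3), frames=[6,7,5]
Step 6: ref 4 → FAULT (evict 6), frames=[4,7,5]
Step 7: ref 4 → HIT, frames=[4,7,5]
Step 8: ref 2 → FAULT (evict 4), frames=[2,7,5]
Step 9: ref 5 → HIT, frames=[2,7,5]
Total faults: 6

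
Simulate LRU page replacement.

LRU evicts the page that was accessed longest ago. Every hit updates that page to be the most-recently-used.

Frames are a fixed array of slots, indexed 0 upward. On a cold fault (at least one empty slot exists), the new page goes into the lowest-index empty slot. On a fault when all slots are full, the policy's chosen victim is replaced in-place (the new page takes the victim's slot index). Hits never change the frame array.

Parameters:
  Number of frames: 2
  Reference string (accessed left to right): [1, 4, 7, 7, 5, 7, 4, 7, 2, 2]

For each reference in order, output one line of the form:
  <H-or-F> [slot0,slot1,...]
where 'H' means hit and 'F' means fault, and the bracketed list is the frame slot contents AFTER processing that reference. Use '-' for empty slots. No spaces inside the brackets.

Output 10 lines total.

F [1,-]
F [1,4]
F [7,4]
H [7,4]
F [7,5]
H [7,5]
F [7,4]
H [7,4]
F [7,2]
H [7,2]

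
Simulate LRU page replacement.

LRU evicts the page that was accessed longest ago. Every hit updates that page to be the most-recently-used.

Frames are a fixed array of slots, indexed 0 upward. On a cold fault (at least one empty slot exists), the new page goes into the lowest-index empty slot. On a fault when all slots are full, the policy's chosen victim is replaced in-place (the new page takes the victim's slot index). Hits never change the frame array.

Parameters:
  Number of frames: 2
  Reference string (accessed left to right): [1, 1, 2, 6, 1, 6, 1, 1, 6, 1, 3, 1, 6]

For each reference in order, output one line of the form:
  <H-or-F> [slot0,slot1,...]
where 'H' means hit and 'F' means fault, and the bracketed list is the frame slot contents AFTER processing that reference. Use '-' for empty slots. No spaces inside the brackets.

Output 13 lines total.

F [1,-]
H [1,-]
F [1,2]
F [6,2]
F [6,1]
H [6,1]
H [6,1]
H [6,1]
H [6,1]
H [6,1]
F [3,1]
H [3,1]
F [6,1]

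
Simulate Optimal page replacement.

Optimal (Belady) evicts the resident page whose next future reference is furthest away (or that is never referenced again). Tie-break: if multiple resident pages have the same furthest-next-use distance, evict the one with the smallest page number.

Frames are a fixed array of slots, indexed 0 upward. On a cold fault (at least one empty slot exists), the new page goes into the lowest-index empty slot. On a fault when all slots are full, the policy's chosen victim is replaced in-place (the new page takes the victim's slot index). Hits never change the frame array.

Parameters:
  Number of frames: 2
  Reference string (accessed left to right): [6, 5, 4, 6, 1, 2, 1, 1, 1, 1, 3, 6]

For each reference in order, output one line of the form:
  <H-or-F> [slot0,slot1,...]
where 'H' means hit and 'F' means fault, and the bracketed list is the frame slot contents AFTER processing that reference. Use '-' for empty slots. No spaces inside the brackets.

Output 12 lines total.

F [6,-]
F [6,5]
F [6,4]
H [6,4]
F [6,1]
F [2,1]
H [2,1]
H [2,1]
H [2,1]
H [2,1]
F [2,3]
F [6,3]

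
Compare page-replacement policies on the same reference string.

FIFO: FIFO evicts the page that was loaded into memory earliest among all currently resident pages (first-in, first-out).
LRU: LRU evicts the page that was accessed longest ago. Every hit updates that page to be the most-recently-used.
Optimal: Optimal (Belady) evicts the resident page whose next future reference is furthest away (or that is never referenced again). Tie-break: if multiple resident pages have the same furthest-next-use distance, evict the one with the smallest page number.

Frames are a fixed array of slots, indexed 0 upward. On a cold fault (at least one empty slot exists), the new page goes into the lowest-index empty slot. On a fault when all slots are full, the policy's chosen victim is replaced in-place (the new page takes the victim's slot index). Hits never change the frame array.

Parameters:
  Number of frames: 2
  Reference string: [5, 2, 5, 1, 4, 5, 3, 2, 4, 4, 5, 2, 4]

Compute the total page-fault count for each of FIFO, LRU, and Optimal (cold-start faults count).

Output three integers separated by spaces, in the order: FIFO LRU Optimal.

Answer: 11 11 8

Derivation:
--- FIFO ---
  step 0: ref 5 -> FAULT, frames=[5,-] (faults so far: 1)
  step 1: ref 2 -> FAULT, frames=[5,2] (faults so far: 2)
  step 2: ref 5 -> HIT, frames=[5,2] (faults so far: 2)
  step 3: ref 1 -> FAULT, evict 5, frames=[1,2] (faults so far: 3)
  step 4: ref 4 -> FAULT, evict 2, frames=[1,4] (faults so far: 4)
  step 5: ref 5 -> FAULT, evict 1, frames=[5,4] (faults so far: 5)
  step 6: ref 3 -> FAULT, evict 4, frames=[5,3] (faults so far: 6)
  step 7: ref 2 -> FAULT, evict 5, frames=[2,3] (faults so far: 7)
  step 8: ref 4 -> FAULT, evict 3, frames=[2,4] (faults so far: 8)
  step 9: ref 4 -> HIT, frames=[2,4] (faults so far: 8)
  step 10: ref 5 -> FAULT, evict 2, frames=[5,4] (faults so far: 9)
  step 11: ref 2 -> FAULT, evict 4, frames=[5,2] (faults so far: 10)
  step 12: ref 4 -> FAULT, evict 5, frames=[4,2] (faults so far: 11)
  FIFO total faults: 11
--- LRU ---
  step 0: ref 5 -> FAULT, frames=[5,-] (faults so far: 1)
  step 1: ref 2 -> FAULT, frames=[5,2] (faults so far: 2)
  step 2: ref 5 -> HIT, frames=[5,2] (faults so far: 2)
  step 3: ref 1 -> FAULT, evict 2, frames=[5,1] (faults so far: 3)
  step 4: ref 4 -> FAULT, evict 5, frames=[4,1] (faults so far: 4)
  step 5: ref 5 -> FAULT, evict 1, frames=[4,5] (faults so far: 5)
  step 6: ref 3 -> FAULT, evict 4, frames=[3,5] (faults so far: 6)
  step 7: ref 2 -> FAULT, evict 5, frames=[3,2] (faults so far: 7)
  step 8: ref 4 -> FAULT, evict 3, frames=[4,2] (faults so far: 8)
  step 9: ref 4 -> HIT, frames=[4,2] (faults so far: 8)
  step 10: ref 5 -> FAULT, evict 2, frames=[4,5] (faults so far: 9)
  step 11: ref 2 -> FAULT, evict 4, frames=[2,5] (faults so far: 10)
  step 12: ref 4 -> FAULT, evict 5, frames=[2,4] (faults so far: 11)
  LRU total faults: 11
--- Optimal ---
  step 0: ref 5 -> FAULT, frames=[5,-] (faults so far: 1)
  step 1: ref 2 -> FAULT, frames=[5,2] (faults so far: 2)
  step 2: ref 5 -> HIT, frames=[5,2] (faults so far: 2)
  step 3: ref 1 -> FAULT, evict 2, frames=[5,1] (faults so far: 3)
  step 4: ref 4 -> FAULT, evict 1, frames=[5,4] (faults so far: 4)
  step 5: ref 5 -> HIT, frames=[5,4] (faults so far: 4)
  step 6: ref 3 -> FAULT, evict 5, frames=[3,4] (faults so far: 5)
  step 7: ref 2 -> FAULT, evict 3, frames=[2,4] (faults so far: 6)
  step 8: ref 4 -> HIT, frames=[2,4] (faults so far: 6)
  step 9: ref 4 -> HIT, frames=[2,4] (faults so far: 6)
  step 10: ref 5 -> FAULT, evict 4, frames=[2,5] (faults so far: 7)
  step 11: ref 2 -> HIT, frames=[2,5] (faults so far: 7)
  step 12: ref 4 -> FAULT, evict 2, frames=[4,5] (faults so far: 8)
  Optimal total faults: 8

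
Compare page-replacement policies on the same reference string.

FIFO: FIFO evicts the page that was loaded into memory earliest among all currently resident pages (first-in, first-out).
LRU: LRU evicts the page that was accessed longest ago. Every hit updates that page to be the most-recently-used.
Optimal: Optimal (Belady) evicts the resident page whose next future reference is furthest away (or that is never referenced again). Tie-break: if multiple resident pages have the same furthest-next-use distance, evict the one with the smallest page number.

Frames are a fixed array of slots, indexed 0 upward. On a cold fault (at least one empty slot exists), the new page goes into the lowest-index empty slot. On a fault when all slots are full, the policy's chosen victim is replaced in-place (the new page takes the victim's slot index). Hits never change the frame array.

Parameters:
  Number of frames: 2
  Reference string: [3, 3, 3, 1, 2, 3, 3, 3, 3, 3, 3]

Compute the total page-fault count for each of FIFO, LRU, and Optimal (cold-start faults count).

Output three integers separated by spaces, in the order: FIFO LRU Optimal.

--- FIFO ---
  step 0: ref 3 -> FAULT, frames=[3,-] (faults so far: 1)
  step 1: ref 3 -> HIT, frames=[3,-] (faults so far: 1)
  step 2: ref 3 -> HIT, frames=[3,-] (faults so far: 1)
  step 3: ref 1 -> FAULT, frames=[3,1] (faults so far: 2)
  step 4: ref 2 -> FAULT, evict 3, frames=[2,1] (faults so far: 3)
  step 5: ref 3 -> FAULT, evict 1, frames=[2,3] (faults so far: 4)
  step 6: ref 3 -> HIT, frames=[2,3] (faults so far: 4)
  step 7: ref 3 -> HIT, frames=[2,3] (faults so far: 4)
  step 8: ref 3 -> HIT, frames=[2,3] (faults so far: 4)
  step 9: ref 3 -> HIT, frames=[2,3] (faults so far: 4)
  step 10: ref 3 -> HIT, frames=[2,3] (faults so far: 4)
  FIFO total faults: 4
--- LRU ---
  step 0: ref 3 -> FAULT, frames=[3,-] (faults so far: 1)
  step 1: ref 3 -> HIT, frames=[3,-] (faults so far: 1)
  step 2: ref 3 -> HIT, frames=[3,-] (faults so far: 1)
  step 3: ref 1 -> FAULT, frames=[3,1] (faults so far: 2)
  step 4: ref 2 -> FAULT, evict 3, frames=[2,1] (faults so far: 3)
  step 5: ref 3 -> FAULT, evict 1, frames=[2,3] (faults so far: 4)
  step 6: ref 3 -> HIT, frames=[2,3] (faults so far: 4)
  step 7: ref 3 -> HIT, frames=[2,3] (faults so far: 4)
  step 8: ref 3 -> HIT, frames=[2,3] (faults so far: 4)
  step 9: ref 3 -> HIT, frames=[2,3] (faults so far: 4)
  step 10: ref 3 -> HIT, frames=[2,3] (faults so far: 4)
  LRU total faults: 4
--- Optimal ---
  step 0: ref 3 -> FAULT, frames=[3,-] (faults so far: 1)
  step 1: ref 3 -> HIT, frames=[3,-] (faults so far: 1)
  step 2: ref 3 -> HIT, frames=[3,-] (faults so far: 1)
  step 3: ref 1 -> FAULT, frames=[3,1] (faults so far: 2)
  step 4: ref 2 -> FAULT, evict 1, frames=[3,2] (faults so far: 3)
  step 5: ref 3 -> HIT, frames=[3,2] (faults so far: 3)
  step 6: ref 3 -> HIT, frames=[3,2] (faults so far: 3)
  step 7: ref 3 -> HIT, frames=[3,2] (faults so far: 3)
  step 8: ref 3 -> HIT, frames=[3,2] (faults so far: 3)
  step 9: ref 3 -> HIT, frames=[3,2] (faults so far: 3)
  step 10: ref 3 -> HIT, frames=[3,2] (faults so far: 3)
  Optimal total faults: 3

Answer: 4 4 3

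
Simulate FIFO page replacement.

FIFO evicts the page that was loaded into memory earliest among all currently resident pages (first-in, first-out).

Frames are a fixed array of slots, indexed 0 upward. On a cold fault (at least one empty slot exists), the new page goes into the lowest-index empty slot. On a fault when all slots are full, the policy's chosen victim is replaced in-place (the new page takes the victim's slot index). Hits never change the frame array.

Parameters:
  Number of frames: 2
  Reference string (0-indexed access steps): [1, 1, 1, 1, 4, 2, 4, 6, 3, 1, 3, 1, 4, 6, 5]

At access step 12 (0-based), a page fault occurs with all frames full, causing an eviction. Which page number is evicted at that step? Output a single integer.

Answer: 3

Derivation:
Step 0: ref 1 -> FAULT, frames=[1,-]
Step 1: ref 1 -> HIT, frames=[1,-]
Step 2: ref 1 -> HIT, frames=[1,-]
Step 3: ref 1 -> HIT, frames=[1,-]
Step 4: ref 4 -> FAULT, frames=[1,4]
Step 5: ref 2 -> FAULT, evict 1, frames=[2,4]
Step 6: ref 4 -> HIT, frames=[2,4]
Step 7: ref 6 -> FAULT, evict 4, frames=[2,6]
Step 8: ref 3 -> FAULT, evict 2, frames=[3,6]
Step 9: ref 1 -> FAULT, evict 6, frames=[3,1]
Step 10: ref 3 -> HIT, frames=[3,1]
Step 11: ref 1 -> HIT, frames=[3,1]
Step 12: ref 4 -> FAULT, evict 3, frames=[4,1]
At step 12: evicted page 3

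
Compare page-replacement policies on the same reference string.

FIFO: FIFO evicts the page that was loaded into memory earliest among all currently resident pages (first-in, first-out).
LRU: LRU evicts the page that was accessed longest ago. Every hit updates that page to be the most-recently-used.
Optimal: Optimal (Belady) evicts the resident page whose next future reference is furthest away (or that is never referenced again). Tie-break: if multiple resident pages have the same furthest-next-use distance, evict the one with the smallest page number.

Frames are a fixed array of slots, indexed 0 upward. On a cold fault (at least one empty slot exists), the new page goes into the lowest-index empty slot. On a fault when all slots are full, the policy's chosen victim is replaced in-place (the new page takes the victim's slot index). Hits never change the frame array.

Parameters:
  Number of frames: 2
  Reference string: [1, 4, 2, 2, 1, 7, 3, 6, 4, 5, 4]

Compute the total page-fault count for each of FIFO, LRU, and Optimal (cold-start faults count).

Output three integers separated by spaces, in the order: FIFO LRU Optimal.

--- FIFO ---
  step 0: ref 1 -> FAULT, frames=[1,-] (faults so far: 1)
  step 1: ref 4 -> FAULT, frames=[1,4] (faults so far: 2)
  step 2: ref 2 -> FAULT, evict 1, frames=[2,4] (faults so far: 3)
  step 3: ref 2 -> HIT, frames=[2,4] (faults so far: 3)
  step 4: ref 1 -> FAULT, evict 4, frames=[2,1] (faults so far: 4)
  step 5: ref 7 -> FAULT, evict 2, frames=[7,1] (faults so far: 5)
  step 6: ref 3 -> FAULT, evict 1, frames=[7,3] (faults so far: 6)
  step 7: ref 6 -> FAULT, evict 7, frames=[6,3] (faults so far: 7)
  step 8: ref 4 -> FAULT, evict 3, frames=[6,4] (faults so far: 8)
  step 9: ref 5 -> FAULT, evict 6, frames=[5,4] (faults so far: 9)
  step 10: ref 4 -> HIT, frames=[5,4] (faults so far: 9)
  FIFO total faults: 9
--- LRU ---
  step 0: ref 1 -> FAULT, frames=[1,-] (faults so far: 1)
  step 1: ref 4 -> FAULT, frames=[1,4] (faults so far: 2)
  step 2: ref 2 -> FAULT, evict 1, frames=[2,4] (faults so far: 3)
  step 3: ref 2 -> HIT, frames=[2,4] (faults so far: 3)
  step 4: ref 1 -> FAULT, evict 4, frames=[2,1] (faults so far: 4)
  step 5: ref 7 -> FAULT, evict 2, frames=[7,1] (faults so far: 5)
  step 6: ref 3 -> FAULT, evict 1, frames=[7,3] (faults so far: 6)
  step 7: ref 6 -> FAULT, evict 7, frames=[6,3] (faults so far: 7)
  step 8: ref 4 -> FAULT, evict 3, frames=[6,4] (faults so far: 8)
  step 9: ref 5 -> FAULT, evict 6, frames=[5,4] (faults so far: 9)
  step 10: ref 4 -> HIT, frames=[5,4] (faults so far: 9)
  LRU total faults: 9
--- Optimal ---
  step 0: ref 1 -> FAULT, frames=[1,-] (faults so far: 1)
  step 1: ref 4 -> FAULT, frames=[1,4] (faults so far: 2)
  step 2: ref 2 -> FAULT, evict 4, frames=[1,2] (faults so far: 3)
  step 3: ref 2 -> HIT, frames=[1,2] (faults so far: 3)
  step 4: ref 1 -> HIT, frames=[1,2] (faults so far: 3)
  step 5: ref 7 -> FAULT, evict 1, frames=[7,2] (faults so far: 4)
  step 6: ref 3 -> FAULT, evict 2, frames=[7,3] (faults so far: 5)
  step 7: ref 6 -> FAULT, evict 3, frames=[7,6] (faults so far: 6)
  step 8: ref 4 -> FAULT, evict 6, frames=[7,4] (faults so far: 7)
  step 9: ref 5 -> FAULT, evict 7, frames=[5,4] (faults so far: 8)
  step 10: ref 4 -> HIT, frames=[5,4] (faults so far: 8)
  Optimal total faults: 8

Answer: 9 9 8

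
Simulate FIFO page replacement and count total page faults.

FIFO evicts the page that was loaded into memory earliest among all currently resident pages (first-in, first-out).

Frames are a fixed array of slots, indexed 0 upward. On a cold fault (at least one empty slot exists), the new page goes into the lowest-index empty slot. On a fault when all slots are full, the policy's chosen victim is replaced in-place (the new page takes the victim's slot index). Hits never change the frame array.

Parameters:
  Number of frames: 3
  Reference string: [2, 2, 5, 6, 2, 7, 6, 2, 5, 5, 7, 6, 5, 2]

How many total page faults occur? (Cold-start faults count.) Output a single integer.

Step 0: ref 2 → FAULT, frames=[2,-,-]
Step 1: ref 2 → HIT, frames=[2,-,-]
Step 2: ref 5 → FAULT, frames=[2,5,-]
Step 3: ref 6 → FAULT, frames=[2,5,6]
Step 4: ref 2 → HIT, frames=[2,5,6]
Step 5: ref 7 → FAULT (evict 2), frames=[7,5,6]
Step 6: ref 6 → HIT, frames=[7,5,6]
Step 7: ref 2 → FAULT (evict 5), frames=[7,2,6]
Step 8: ref 5 → FAULT (evict 6), frames=[7,2,5]
Step 9: ref 5 → HIT, frames=[7,2,5]
Step 10: ref 7 → HIT, frames=[7,2,5]
Step 11: ref 6 → FAULT (evict 7), frames=[6,2,5]
Step 12: ref 5 → HIT, frames=[6,2,5]
Step 13: ref 2 → HIT, frames=[6,2,5]
Total faults: 7

Answer: 7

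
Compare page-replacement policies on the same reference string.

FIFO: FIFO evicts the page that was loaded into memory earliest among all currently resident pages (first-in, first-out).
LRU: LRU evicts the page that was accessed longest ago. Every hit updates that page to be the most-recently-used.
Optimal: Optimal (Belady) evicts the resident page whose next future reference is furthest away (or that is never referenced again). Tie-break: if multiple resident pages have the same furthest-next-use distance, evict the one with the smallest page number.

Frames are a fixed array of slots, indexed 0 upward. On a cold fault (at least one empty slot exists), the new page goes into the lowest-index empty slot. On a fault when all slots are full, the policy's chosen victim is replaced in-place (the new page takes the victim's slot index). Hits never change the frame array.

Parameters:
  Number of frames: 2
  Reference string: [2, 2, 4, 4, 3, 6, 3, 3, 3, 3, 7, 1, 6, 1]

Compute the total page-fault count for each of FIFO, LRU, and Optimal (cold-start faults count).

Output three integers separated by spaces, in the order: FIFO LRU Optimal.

--- FIFO ---
  step 0: ref 2 -> FAULT, frames=[2,-] (faults so far: 1)
  step 1: ref 2 -> HIT, frames=[2,-] (faults so far: 1)
  step 2: ref 4 -> FAULT, frames=[2,4] (faults so far: 2)
  step 3: ref 4 -> HIT, frames=[2,4] (faults so far: 2)
  step 4: ref 3 -> FAULT, evict 2, frames=[3,4] (faults so far: 3)
  step 5: ref 6 -> FAULT, evict 4, frames=[3,6] (faults so far: 4)
  step 6: ref 3 -> HIT, frames=[3,6] (faults so far: 4)
  step 7: ref 3 -> HIT, frames=[3,6] (faults so far: 4)
  step 8: ref 3 -> HIT, frames=[3,6] (faults so far: 4)
  step 9: ref 3 -> HIT, frames=[3,6] (faults so far: 4)
  step 10: ref 7 -> FAULT, evict 3, frames=[7,6] (faults so far: 5)
  step 11: ref 1 -> FAULT, evict 6, frames=[7,1] (faults so far: 6)
  step 12: ref 6 -> FAULT, evict 7, frames=[6,1] (faults so far: 7)
  step 13: ref 1 -> HIT, frames=[6,1] (faults so far: 7)
  FIFO total faults: 7
--- LRU ---
  step 0: ref 2 -> FAULT, frames=[2,-] (faults so far: 1)
  step 1: ref 2 -> HIT, frames=[2,-] (faults so far: 1)
  step 2: ref 4 -> FAULT, frames=[2,4] (faults so far: 2)
  step 3: ref 4 -> HIT, frames=[2,4] (faults so far: 2)
  step 4: ref 3 -> FAULT, evict 2, frames=[3,4] (faults so far: 3)
  step 5: ref 6 -> FAULT, evict 4, frames=[3,6] (faults so far: 4)
  step 6: ref 3 -> HIT, frames=[3,6] (faults so far: 4)
  step 7: ref 3 -> HIT, frames=[3,6] (faults so far: 4)
  step 8: ref 3 -> HIT, frames=[3,6] (faults so far: 4)
  step 9: ref 3 -> HIT, frames=[3,6] (faults so far: 4)
  step 10: ref 7 -> FAULT, evict 6, frames=[3,7] (faults so far: 5)
  step 11: ref 1 -> FAULT, evict 3, frames=[1,7] (faults so far: 6)
  step 12: ref 6 -> FAULT, evict 7, frames=[1,6] (faults so far: 7)
  step 13: ref 1 -> HIT, frames=[1,6] (faults so far: 7)
  LRU total faults: 7
--- Optimal ---
  step 0: ref 2 -> FAULT, frames=[2,-] (faults so far: 1)
  step 1: ref 2 -> HIT, frames=[2,-] (faults so far: 1)
  step 2: ref 4 -> FAULT, frames=[2,4] (faults so far: 2)
  step 3: ref 4 -> HIT, frames=[2,4] (faults so far: 2)
  step 4: ref 3 -> FAULT, evict 2, frames=[3,4] (faults so far: 3)
  step 5: ref 6 -> FAULT, evict 4, frames=[3,6] (faults so far: 4)
  step 6: ref 3 -> HIT, frames=[3,6] (faults so far: 4)
  step 7: ref 3 -> HIT, frames=[3,6] (faults so far: 4)
  step 8: ref 3 -> HIT, frames=[3,6] (faults so far: 4)
  step 9: ref 3 -> HIT, frames=[3,6] (faults so far: 4)
  step 10: ref 7 -> FAULT, evict 3, frames=[7,6] (faults so far: 5)
  step 11: ref 1 -> FAULT, evict 7, frames=[1,6] (faults so far: 6)
  step 12: ref 6 -> HIT, frames=[1,6] (faults so far: 6)
  step 13: ref 1 -> HIT, frames=[1,6] (faults so far: 6)
  Optimal total faults: 6

Answer: 7 7 6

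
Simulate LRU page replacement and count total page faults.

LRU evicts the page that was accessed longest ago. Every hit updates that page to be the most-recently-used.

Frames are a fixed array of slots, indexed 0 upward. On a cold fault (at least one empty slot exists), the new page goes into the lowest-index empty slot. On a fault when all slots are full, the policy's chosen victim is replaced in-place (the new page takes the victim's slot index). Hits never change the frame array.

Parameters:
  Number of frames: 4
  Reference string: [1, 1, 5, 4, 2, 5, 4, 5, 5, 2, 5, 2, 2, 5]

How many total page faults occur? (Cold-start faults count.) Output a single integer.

Step 0: ref 1 → FAULT, frames=[1,-,-,-]
Step 1: ref 1 → HIT, frames=[1,-,-,-]
Step 2: ref 5 → FAULT, frames=[1,5,-,-]
Step 3: ref 4 → FAULT, frames=[1,5,4,-]
Step 4: ref 2 → FAULT, frames=[1,5,4,2]
Step 5: ref 5 → HIT, frames=[1,5,4,2]
Step 6: ref 4 → HIT, frames=[1,5,4,2]
Step 7: ref 5 → HIT, frames=[1,5,4,2]
Step 8: ref 5 → HIT, frames=[1,5,4,2]
Step 9: ref 2 → HIT, frames=[1,5,4,2]
Step 10: ref 5 → HIT, frames=[1,5,4,2]
Step 11: ref 2 → HIT, frames=[1,5,4,2]
Step 12: ref 2 → HIT, frames=[1,5,4,2]
Step 13: ref 5 → HIT, frames=[1,5,4,2]
Total faults: 4

Answer: 4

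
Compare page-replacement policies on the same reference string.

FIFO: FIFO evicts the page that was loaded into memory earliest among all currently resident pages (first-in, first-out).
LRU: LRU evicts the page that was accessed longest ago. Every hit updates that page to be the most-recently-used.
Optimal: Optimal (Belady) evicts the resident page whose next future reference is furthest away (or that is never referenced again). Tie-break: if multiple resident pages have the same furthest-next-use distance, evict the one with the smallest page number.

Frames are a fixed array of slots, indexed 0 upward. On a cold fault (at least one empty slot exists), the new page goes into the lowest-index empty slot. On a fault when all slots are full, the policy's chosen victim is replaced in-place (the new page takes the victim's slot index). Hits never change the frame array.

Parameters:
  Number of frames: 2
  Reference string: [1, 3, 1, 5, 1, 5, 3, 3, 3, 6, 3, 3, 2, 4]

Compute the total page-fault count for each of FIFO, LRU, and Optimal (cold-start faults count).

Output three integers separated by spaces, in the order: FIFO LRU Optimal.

--- FIFO ---
  step 0: ref 1 -> FAULT, frames=[1,-] (faults so far: 1)
  step 1: ref 3 -> FAULT, frames=[1,3] (faults so far: 2)
  step 2: ref 1 -> HIT, frames=[1,3] (faults so far: 2)
  step 3: ref 5 -> FAULT, evict 1, frames=[5,3] (faults so far: 3)
  step 4: ref 1 -> FAULT, evict 3, frames=[5,1] (faults so far: 4)
  step 5: ref 5 -> HIT, frames=[5,1] (faults so far: 4)
  step 6: ref 3 -> FAULT, evict 5, frames=[3,1] (faults so far: 5)
  step 7: ref 3 -> HIT, frames=[3,1] (faults so far: 5)
  step 8: ref 3 -> HIT, frames=[3,1] (faults so far: 5)
  step 9: ref 6 -> FAULT, evict 1, frames=[3,6] (faults so far: 6)
  step 10: ref 3 -> HIT, frames=[3,6] (faults so far: 6)
  step 11: ref 3 -> HIT, frames=[3,6] (faults so far: 6)
  step 12: ref 2 -> FAULT, evict 3, frames=[2,6] (faults so far: 7)
  step 13: ref 4 -> FAULT, evict 6, frames=[2,4] (faults so far: 8)
  FIFO total faults: 8
--- LRU ---
  step 0: ref 1 -> FAULT, frames=[1,-] (faults so far: 1)
  step 1: ref 3 -> FAULT, frames=[1,3] (faults so far: 2)
  step 2: ref 1 -> HIT, frames=[1,3] (faults so far: 2)
  step 3: ref 5 -> FAULT, evict 3, frames=[1,5] (faults so far: 3)
  step 4: ref 1 -> HIT, frames=[1,5] (faults so far: 3)
  step 5: ref 5 -> HIT, frames=[1,5] (faults so far: 3)
  step 6: ref 3 -> FAULT, evict 1, frames=[3,5] (faults so far: 4)
  step 7: ref 3 -> HIT, frames=[3,5] (faults so far: 4)
  step 8: ref 3 -> HIT, frames=[3,5] (faults so far: 4)
  step 9: ref 6 -> FAULT, evict 5, frames=[3,6] (faults so far: 5)
  step 10: ref 3 -> HIT, frames=[3,6] (faults so far: 5)
  step 11: ref 3 -> HIT, frames=[3,6] (faults so far: 5)
  step 12: ref 2 -> FAULT, evict 6, frames=[3,2] (faults so far: 6)
  step 13: ref 4 -> FAULT, evict 3, frames=[4,2] (faults so far: 7)
  LRU total faults: 7
--- Optimal ---
  step 0: ref 1 -> FAULT, frames=[1,-] (faults so far: 1)
  step 1: ref 3 -> FAULT, frames=[1,3] (faults so far: 2)
  step 2: ref 1 -> HIT, frames=[1,3] (faults so far: 2)
  step 3: ref 5 -> FAULT, evict 3, frames=[1,5] (faults so far: 3)
  step 4: ref 1 -> HIT, frames=[1,5] (faults so far: 3)
  step 5: ref 5 -> HIT, frames=[1,5] (faults so far: 3)
  step 6: ref 3 -> FAULT, evict 1, frames=[3,5] (faults so far: 4)
  step 7: ref 3 -> HIT, frames=[3,5] (faults so far: 4)
  step 8: ref 3 -> HIT, frames=[3,5] (faults so far: 4)
  step 9: ref 6 -> FAULT, evict 5, frames=[3,6] (faults so far: 5)
  step 10: ref 3 -> HIT, frames=[3,6] (faults so far: 5)
  step 11: ref 3 -> HIT, frames=[3,6] (faults so far: 5)
  step 12: ref 2 -> FAULT, evict 3, frames=[2,6] (faults so far: 6)
  step 13: ref 4 -> FAULT, evict 2, frames=[4,6] (faults so far: 7)
  Optimal total faults: 7

Answer: 8 7 7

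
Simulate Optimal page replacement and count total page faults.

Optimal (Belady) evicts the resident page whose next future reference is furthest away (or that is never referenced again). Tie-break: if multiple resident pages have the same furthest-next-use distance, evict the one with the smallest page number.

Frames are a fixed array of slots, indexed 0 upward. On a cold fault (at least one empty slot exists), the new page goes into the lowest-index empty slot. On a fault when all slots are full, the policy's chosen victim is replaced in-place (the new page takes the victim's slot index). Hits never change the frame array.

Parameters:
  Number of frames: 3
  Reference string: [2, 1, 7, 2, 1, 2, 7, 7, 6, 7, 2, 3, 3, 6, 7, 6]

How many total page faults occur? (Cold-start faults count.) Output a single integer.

Step 0: ref 2 → FAULT, frames=[2,-,-]
Step 1: ref 1 → FAULT, frames=[2,1,-]
Step 2: ref 7 → FAULT, frames=[2,1,7]
Step 3: ref 2 → HIT, frames=[2,1,7]
Step 4: ref 1 → HIT, frames=[2,1,7]
Step 5: ref 2 → HIT, frames=[2,1,7]
Step 6: ref 7 → HIT, frames=[2,1,7]
Step 7: ref 7 → HIT, frames=[2,1,7]
Step 8: ref 6 → FAULT (evict 1), frames=[2,6,7]
Step 9: ref 7 → HIT, frames=[2,6,7]
Step 10: ref 2 → HIT, frames=[2,6,7]
Step 11: ref 3 → FAULT (evict 2), frames=[3,6,7]
Step 12: ref 3 → HIT, frames=[3,6,7]
Step 13: ref 6 → HIT, frames=[3,6,7]
Step 14: ref 7 → HIT, frames=[3,6,7]
Step 15: ref 6 → HIT, frames=[3,6,7]
Total faults: 5

Answer: 5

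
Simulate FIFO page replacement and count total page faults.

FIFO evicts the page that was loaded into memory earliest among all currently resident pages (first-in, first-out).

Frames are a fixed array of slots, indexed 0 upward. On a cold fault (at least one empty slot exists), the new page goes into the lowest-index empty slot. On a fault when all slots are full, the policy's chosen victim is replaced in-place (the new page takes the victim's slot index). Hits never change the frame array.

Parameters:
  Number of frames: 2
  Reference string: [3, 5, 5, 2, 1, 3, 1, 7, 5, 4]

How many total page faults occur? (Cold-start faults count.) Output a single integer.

Step 0: ref 3 → FAULT, frames=[3,-]
Step 1: ref 5 → FAULT, frames=[3,5]
Step 2: ref 5 → HIT, frames=[3,5]
Step 3: ref 2 → FAULT (evict 3), frames=[2,5]
Step 4: ref 1 → FAULT (evict 5), frames=[2,1]
Step 5: ref 3 → FAULT (evict 2), frames=[3,1]
Step 6: ref 1 → HIT, frames=[3,1]
Step 7: ref 7 → FAULT (evict 1), frames=[3,7]
Step 8: ref 5 → FAULT (evict 3), frames=[5,7]
Step 9: ref 4 → FAULT (evict 7), frames=[5,4]
Total faults: 8

Answer: 8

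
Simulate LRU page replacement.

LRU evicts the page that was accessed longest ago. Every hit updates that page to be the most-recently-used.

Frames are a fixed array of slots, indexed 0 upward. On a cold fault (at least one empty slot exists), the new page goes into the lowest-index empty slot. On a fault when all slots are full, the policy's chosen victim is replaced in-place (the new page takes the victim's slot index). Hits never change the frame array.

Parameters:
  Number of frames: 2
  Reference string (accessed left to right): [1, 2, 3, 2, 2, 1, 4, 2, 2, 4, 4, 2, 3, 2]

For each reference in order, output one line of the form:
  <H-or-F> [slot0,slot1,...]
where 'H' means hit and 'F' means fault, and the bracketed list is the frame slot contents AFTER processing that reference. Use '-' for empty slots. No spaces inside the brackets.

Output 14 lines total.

F [1,-]
F [1,2]
F [3,2]
H [3,2]
H [3,2]
F [1,2]
F [1,4]
F [2,4]
H [2,4]
H [2,4]
H [2,4]
H [2,4]
F [2,3]
H [2,3]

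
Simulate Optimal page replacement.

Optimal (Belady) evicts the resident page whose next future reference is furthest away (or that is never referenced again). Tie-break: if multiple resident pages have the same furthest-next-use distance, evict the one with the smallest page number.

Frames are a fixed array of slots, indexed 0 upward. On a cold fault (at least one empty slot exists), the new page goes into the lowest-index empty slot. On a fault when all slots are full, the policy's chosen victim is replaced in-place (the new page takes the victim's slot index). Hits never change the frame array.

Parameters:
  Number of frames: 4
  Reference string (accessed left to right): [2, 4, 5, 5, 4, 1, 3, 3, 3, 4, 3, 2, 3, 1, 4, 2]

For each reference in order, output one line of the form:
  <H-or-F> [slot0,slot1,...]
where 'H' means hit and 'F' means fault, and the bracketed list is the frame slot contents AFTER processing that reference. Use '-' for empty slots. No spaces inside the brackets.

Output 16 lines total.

F [2,-,-,-]
F [2,4,-,-]
F [2,4,5,-]
H [2,4,5,-]
H [2,4,5,-]
F [2,4,5,1]
F [2,4,3,1]
H [2,4,3,1]
H [2,4,3,1]
H [2,4,3,1]
H [2,4,3,1]
H [2,4,3,1]
H [2,4,3,1]
H [2,4,3,1]
H [2,4,3,1]
H [2,4,3,1]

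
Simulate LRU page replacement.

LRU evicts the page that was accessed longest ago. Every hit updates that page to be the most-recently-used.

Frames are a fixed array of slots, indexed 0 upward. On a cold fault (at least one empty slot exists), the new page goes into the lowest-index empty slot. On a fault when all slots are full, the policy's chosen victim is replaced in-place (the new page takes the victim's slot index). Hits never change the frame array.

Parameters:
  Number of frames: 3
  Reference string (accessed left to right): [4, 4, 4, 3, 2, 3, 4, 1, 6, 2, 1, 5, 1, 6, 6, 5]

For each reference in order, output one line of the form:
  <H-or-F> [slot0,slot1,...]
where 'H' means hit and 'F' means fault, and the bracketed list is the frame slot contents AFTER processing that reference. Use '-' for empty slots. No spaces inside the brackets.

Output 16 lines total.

F [4,-,-]
H [4,-,-]
H [4,-,-]
F [4,3,-]
F [4,3,2]
H [4,3,2]
H [4,3,2]
F [4,3,1]
F [4,6,1]
F [2,6,1]
H [2,6,1]
F [2,5,1]
H [2,5,1]
F [6,5,1]
H [6,5,1]
H [6,5,1]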